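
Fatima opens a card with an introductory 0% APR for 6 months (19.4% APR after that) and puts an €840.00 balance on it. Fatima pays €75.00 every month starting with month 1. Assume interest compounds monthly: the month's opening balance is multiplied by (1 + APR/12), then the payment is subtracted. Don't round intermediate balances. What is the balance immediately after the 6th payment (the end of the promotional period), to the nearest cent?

€390.00

Promo months 1–6 at r₀ = 0%/12 = 0; months 7+ at r₁ = 19.4%/12 = 0.0161667.
After month 6 (no interest yet): B = €840.00 − 6·€75.00 = €390.00.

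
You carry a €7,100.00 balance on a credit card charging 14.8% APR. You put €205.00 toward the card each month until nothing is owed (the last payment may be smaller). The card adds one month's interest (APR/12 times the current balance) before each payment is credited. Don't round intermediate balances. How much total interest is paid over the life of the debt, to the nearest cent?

Monthly rate r = 14.8%/12 = 1.23333% = 0.0123333.
Payoff takes n = ⌈−ln(1 − rB₀/P)/ln(1+r)⌉ = ⌈45.451⌉ = 46 payments; the last is €92.86.
Total paid = 45·€205.00 + €92.86 = €9,317.86.
Total interest = total paid − principal = €9,317.86 − €7,100.00 = €2,217.86.

€2,217.86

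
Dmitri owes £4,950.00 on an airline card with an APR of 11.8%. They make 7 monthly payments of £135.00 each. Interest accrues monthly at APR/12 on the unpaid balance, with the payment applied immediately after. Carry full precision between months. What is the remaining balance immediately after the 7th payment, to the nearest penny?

£4,327.60

Monthly rate r = 11.8%/12 = 0.983333% = 0.00983333.
Each month: B ← B·(1+r) − £135.00.
Month 1: interest £48.68; balance after payment £4,863.68.
Month 2: interest £47.83; balance after payment £4,776.50.
Month 3: interest £46.97; balance after payment £4,688.47.
Month 4: interest £46.10; balance after payment £4,599.57.
Month 5: interest £45.23; balance after payment £4,509.80.
Month 6: interest £44.35; balance after payment £4,419.15.
Month 7: interest £43.45; balance after payment £4,327.60.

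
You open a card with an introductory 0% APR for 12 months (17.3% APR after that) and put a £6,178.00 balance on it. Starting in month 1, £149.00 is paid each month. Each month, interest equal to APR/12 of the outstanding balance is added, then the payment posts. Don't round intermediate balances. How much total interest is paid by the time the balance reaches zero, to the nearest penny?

£1,366.40

Promo months 1–12 at r₀ = 0%/12 = 0; months 13+ at r₁ = 17.3%/12 = 0.0144167.
After month 12 (no interest yet): B = £6,178.00 − 12·£149.00 = £4,390.00.
Then at r₁ with £149.00/mo: n₂ = −ln(1 − r₁·B/P)/ln(1+r₁) ≈ 38.63 → 39 more payments.
Total paid = 50·£149.00 + £94.40 = £7,544.40; interest = £7,544.40 − £6,178.00 = £1,366.40.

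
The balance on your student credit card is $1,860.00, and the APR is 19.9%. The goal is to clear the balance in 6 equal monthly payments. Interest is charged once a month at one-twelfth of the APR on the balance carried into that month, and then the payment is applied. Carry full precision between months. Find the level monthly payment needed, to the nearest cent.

$328.24

Monthly rate r = 19.9%/12 = 1.65833% = 0.0165833.
Level-payment amortization: P = B₀·r / (1 − (1+r)^(−n)) = 1860.00·0.0165833 / (1 − 1.01658^(−6)).
Denominator 1 − (1+r)^(−6) = 0.0939710214.
P = 30.845 / 0.0939710214 ≈ 328.24.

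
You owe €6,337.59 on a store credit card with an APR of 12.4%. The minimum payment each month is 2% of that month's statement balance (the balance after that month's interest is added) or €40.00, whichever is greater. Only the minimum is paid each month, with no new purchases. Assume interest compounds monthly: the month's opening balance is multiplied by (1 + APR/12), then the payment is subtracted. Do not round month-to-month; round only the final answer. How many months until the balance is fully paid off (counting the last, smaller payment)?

Monthly rate r = 12.4%/12 = 1.03333% = 0.0103333.
While 2% of the post-interest balance exceeds €40.00, each month B ← (B·(1+r))·(1 − 0.02), i.e. B shrinks by the factor (1+r)·0.98 = 0.99013.
This holds for months 1–118. Entering month 119 the balance is €1,965.32; 2% of the post-interest balance is now below €40.00, so the flat €40.00 minimum applies from here.
From month 119 a fixed €40.00 at rate r clears €1,965.32 in 69 more payments. Total: 118 + 69 = 187 months.

187 months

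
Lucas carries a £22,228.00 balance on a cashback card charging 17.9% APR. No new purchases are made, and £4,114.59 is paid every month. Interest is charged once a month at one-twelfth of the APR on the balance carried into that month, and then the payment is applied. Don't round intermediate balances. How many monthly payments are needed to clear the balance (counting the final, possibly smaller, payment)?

6 payments

Monthly rate r = 17.9%/12 = 1.49167% = 0.0149167.
Recurrence: B ← B·(1+r) − £4,114.59.
Month 1: interest £331.57; balance after payment £18,444.98.
Month 2: interest £275.14; balance after payment £14,605.53.
Month 3: interest £217.87; balance after payment £10,708.80.
Month 4: interest £159.74; balance after payment £6,753.95.
Month 5: interest £100.75; balance after payment £2,740.11.
Month 6: interest £40.87; balance after payment £0.00.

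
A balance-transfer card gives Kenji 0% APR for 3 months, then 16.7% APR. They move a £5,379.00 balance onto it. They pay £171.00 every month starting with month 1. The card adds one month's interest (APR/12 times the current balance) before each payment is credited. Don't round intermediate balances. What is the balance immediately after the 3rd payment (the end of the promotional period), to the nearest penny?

Promo months 1–3 at r₀ = 0%/12 = 0; months 4+ at r₁ = 16.7%/12 = 0.0139167.
After month 3 (no interest yet): B = £5,379.00 − 3·£171.00 = £4,866.00.

£4,866.00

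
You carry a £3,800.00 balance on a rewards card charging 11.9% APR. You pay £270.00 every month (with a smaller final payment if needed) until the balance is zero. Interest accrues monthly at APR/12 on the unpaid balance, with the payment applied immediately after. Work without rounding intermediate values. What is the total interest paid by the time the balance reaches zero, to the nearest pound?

£313

Monthly rate r = 11.9%/12 = 0.991667% = 0.00991667.
Payoff takes n = ⌈−ln(1 − rB₀/P)/ln(1+r)⌉ = ⌈15.233⌉ = 16 payments; the last is £63.26.
Total paid = 15·£270.00 + £63.26 = £4,113.26.
Total interest = total paid − principal = £4,113.26 − £3,800.00 = £313.26.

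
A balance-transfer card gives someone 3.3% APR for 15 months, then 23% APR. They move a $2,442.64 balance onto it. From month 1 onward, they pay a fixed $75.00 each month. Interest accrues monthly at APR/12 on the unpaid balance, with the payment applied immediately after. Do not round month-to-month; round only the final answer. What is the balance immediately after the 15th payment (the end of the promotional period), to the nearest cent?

$1,398.45

Promo months 1–15 at r₀ = 3.3%/12 = 0.00275; months 16+ at r₁ = 23%/12 = 0.0191667.
After month 15: iterate B ← B·(1+r₀) − $75.00 for 15 months → $1,398.45.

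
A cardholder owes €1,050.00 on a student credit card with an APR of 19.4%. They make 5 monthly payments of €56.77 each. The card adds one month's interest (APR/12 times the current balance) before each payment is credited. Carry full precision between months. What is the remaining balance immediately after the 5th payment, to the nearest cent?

€844.49

Monthly rate r = 19.4%/12 = 1.61667% = 0.0161667.
Each month: B ← B·(1+r) − €56.77.
Month 1: interest €16.97; balance after payment €1,010.20.
Month 2: interest €16.33; balance after payment €969.77.
Month 3: interest €15.68; balance after payment €928.67.
Month 4: interest €15.01; balance after payment €886.92.
Month 5: interest €14.34; balance after payment €844.49.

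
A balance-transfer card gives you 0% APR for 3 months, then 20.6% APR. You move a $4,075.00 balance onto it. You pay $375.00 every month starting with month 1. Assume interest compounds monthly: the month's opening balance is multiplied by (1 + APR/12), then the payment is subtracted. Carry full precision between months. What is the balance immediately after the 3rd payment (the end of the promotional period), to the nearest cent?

$2,950.00

Promo months 1–3 at r₀ = 0%/12 = 0; months 4+ at r₁ = 20.6%/12 = 0.0171667.
After month 3 (no interest yet): B = $4,075.00 − 3·$375.00 = $2,950.00.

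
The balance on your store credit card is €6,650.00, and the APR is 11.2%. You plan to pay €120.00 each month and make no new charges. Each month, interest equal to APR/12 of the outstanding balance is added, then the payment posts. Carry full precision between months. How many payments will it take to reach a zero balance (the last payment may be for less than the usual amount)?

Monthly rate r = 11.2%/12 = 0.933333% = 0.00933333.
Recurrence: B ← B·(1+r) − €120.00.
Month 1: interest €62.07; balance after payment €6,592.07.
Month 2: interest €61.53; balance after payment €6,533.59.
Closed form: n = −ln(1 − rB₀/P)/ln(1+r) = −ln(0.48278)/ln(1.00933) ≈ 78.385, so the balance reaches zero during payment 79.

79 payments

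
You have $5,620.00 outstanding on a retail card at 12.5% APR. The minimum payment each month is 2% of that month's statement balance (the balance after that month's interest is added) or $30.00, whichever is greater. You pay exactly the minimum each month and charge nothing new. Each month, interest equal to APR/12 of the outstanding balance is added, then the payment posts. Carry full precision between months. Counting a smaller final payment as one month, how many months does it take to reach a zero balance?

Monthly rate r = 12.5%/12 = 1.04167% = 0.0104167.
While 2% of the post-interest balance exceeds $30.00, each month B ← (B·(1+r))·(1 − 0.02), i.e. B shrinks by the factor (1+r)·0.98 = 0.99021.
This holds for months 1–136. Entering month 137 the balance is $1,474.18; 2% of the post-interest balance is now below $30.00, so the flat $30.00 minimum applies from here.
From month 137 a fixed $30.00 at rate r clears $1,474.18 in 70 more payments. Total: 136 + 70 = 206 months.

206 months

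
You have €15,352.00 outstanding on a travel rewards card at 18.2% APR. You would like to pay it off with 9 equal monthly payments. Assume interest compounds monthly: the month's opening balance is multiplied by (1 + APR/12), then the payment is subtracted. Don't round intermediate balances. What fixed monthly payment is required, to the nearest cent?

€1,837.73

Monthly rate r = 18.2%/12 = 1.51667% = 0.0151667.
Level-payment amortization: P = B₀·r / (1 − (1+r)^(−n)) = 15352.00·0.0151667 / (1 − 1.01517^(−9)).
Denominator 1 − (1+r)^(−9) = 0.1266992.
P = 232.839 / 0.1266992 ≈ 1837.73.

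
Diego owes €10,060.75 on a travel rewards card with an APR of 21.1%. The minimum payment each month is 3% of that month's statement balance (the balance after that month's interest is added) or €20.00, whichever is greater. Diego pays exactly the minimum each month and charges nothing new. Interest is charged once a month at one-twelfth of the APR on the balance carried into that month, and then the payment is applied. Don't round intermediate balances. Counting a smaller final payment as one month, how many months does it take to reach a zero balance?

Monthly rate r = 21.1%/12 = 1.75833% = 0.0175833.
While 3% of the post-interest balance exceeds €20.00, each month B ← (B·(1+r))·(1 − 0.03), i.e. B shrinks by the factor (1+r)·0.97 = 0.98706.
This holds for months 1–210. Entering month 211 the balance is €652.22; 3% of the post-interest balance is now below €20.00, so the flat €20.00 minimum applies from here.
From month 211 a fixed €20.00 at rate r clears €652.22 in 49 more payments. Total: 210 + 49 = 259 months.

259 months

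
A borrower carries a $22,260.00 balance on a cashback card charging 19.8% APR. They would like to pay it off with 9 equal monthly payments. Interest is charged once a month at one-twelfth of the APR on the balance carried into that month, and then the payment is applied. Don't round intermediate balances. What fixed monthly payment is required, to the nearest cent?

$2,681.83

Monthly rate r = 19.8%/12 = 1.65% = 0.0165.
Level-payment amortization: P = B₀·r / (1 − (1+r)^(−n)) = 22260.00·0.0165 / (1 − 1.0165^(−9)).
Denominator 1 − (1+r)^(−9) = 0.136954777.
P = 367.29 / 0.136954777 ≈ 2681.83.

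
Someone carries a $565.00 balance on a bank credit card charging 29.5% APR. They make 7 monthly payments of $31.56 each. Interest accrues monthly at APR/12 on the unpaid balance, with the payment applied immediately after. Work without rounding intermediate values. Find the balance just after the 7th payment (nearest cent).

$431.80

Monthly rate r = 29.5%/12 = 2.45833% = 0.0245833.
Each month: B ← B·(1+r) − $31.56.
Month 1: interest $13.89; balance after payment $547.33.
Month 2: interest $13.46; balance after payment $529.22.
Month 3: interest $13.01; balance after payment $510.67.
Month 4: interest $12.55; balance after payment $491.67.
Month 5: interest $12.09; balance after payment $472.20.
Month 6: interest $11.61; balance after payment $452.24.
Month 7: interest $11.12; balance after payment $431.80.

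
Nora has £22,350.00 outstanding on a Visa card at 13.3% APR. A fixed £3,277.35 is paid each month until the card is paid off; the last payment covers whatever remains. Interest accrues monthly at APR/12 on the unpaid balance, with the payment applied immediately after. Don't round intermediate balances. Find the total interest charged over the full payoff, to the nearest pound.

£1,020

Monthly rate r = 13.3%/12 = 1.10833% = 0.0110833.
Payoff takes n = ⌈−ln(1 − rB₀/P)/ln(1+r)⌉ = ⌈7.130⌉ = 8 payments; the last is £428.92.
Total paid = 7·£3,277.35 + £428.92 = £23,370.37.
Total interest = total paid − principal = £23,370.37 − £22,350.00 = £1,020.37.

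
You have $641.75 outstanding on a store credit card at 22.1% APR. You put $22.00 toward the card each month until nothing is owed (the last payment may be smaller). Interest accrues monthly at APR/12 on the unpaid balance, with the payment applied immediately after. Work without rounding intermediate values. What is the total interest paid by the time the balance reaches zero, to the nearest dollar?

Monthly rate r = 22.1%/12 = 1.84167% = 0.0184167.
Payoff takes n = ⌈−ln(1 − rB₀/P)/ln(1+r)⌉ = ⌈42.222⌉ = 43 payments; the last is $4.91.
Total paid = 42·$22.00 + $4.91 = $928.91.
Total interest = total paid − principal = $928.91 − $641.75 = $287.16.

$287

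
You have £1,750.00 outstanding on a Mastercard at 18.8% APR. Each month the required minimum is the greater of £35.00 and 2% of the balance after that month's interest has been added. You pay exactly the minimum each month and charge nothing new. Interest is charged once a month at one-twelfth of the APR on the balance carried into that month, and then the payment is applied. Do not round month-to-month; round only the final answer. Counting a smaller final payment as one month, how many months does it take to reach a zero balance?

99 months

Monthly rate r = 18.8%/12 = 1.56667% = 0.0156667.
While 2% of the post-interest balance exceeds £35.00, each month B ← (B·(1+r))·(1 − 0.02), i.e. B shrinks by the factor (1+r)·0.98 = 0.99535.
This holds for months 1–4. Entering month 5 the balance is £1,717.70; 2% of the post-interest balance is now below £35.00, so the flat £35.00 minimum applies from here.
From month 5 a fixed £35.00 at rate r clears £1,717.70 in 95 more payments. Total: 4 + 95 = 99 months.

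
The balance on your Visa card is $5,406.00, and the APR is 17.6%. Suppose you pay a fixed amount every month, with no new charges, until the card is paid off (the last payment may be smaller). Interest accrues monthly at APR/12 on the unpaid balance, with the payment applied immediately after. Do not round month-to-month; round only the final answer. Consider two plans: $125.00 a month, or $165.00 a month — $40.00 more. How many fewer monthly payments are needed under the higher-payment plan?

25 fewer payments

Monthly rate r = 17.6%/12 = 1.46667% = 0.0146667.
At $125.00/mo: n = ⌈−ln(1 − rB₀/P)/ln(1+r)⌉ = 70 payments (last $11.26); total interest = total paid − $5,406.00 = $3,230.26.
At $165.00/mo: 45 payments (last $162.14); total interest $2,016.14.
Payments saved = 70 − 45 = 25.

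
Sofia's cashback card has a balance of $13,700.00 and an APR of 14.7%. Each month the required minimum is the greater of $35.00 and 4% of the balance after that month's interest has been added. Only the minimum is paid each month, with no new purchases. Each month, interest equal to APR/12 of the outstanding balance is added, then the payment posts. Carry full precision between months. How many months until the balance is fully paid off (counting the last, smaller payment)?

Monthly rate r = 14.7%/12 = 1.225% = 0.01225.
While 4% of the post-interest balance exceeds $35.00, each month B ← (B·(1+r))·(1 − 0.04), i.e. B shrinks by the factor (1+r)·0.96 = 0.97176.
This holds for months 1–97. Entering month 98 the balance is $851.03; 4% of the post-interest balance is now below $35.00, so the flat $35.00 minimum applies from here.
From month 98 a fixed $35.00 at rate r clears $851.03 in 30 more payments. Total: 97 + 30 = 127 months.

127 months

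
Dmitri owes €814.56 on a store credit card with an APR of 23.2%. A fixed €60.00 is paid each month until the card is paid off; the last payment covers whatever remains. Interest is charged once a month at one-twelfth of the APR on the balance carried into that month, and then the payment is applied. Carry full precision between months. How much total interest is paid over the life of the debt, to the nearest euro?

Monthly rate r = 23.2%/12 = 1.93333% = 0.0193333.
Payoff takes n = ⌈−ln(1 − rB₀/P)/ln(1+r)⌉ = ⌈15.899⌉ = 16 payments; the last is €53.99.
Total paid = 15·€60.00 + €53.99 = €953.99.
Total interest = total paid − principal = €953.99 − €814.56 = €139.43.

€139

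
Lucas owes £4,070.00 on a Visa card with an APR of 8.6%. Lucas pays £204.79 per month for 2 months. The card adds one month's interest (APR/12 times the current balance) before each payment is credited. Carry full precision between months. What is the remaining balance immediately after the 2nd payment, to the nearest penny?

£3,717.50

Monthly rate r = 8.6%/12 = 0.716667% = 0.00716667.
Each month: B ← B·(1+r) − £204.79.
Month 1: interest £29.17; balance after payment £3,894.38.
Month 2: interest £27.91; balance after payment £3,717.50.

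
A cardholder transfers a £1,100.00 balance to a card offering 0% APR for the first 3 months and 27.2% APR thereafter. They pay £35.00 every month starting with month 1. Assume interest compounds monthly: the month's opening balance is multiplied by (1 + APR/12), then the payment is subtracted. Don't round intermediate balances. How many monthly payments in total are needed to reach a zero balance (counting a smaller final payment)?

50 months

Promo months 1–3 at r₀ = 0%/12 = 0; months 4+ at r₁ = 27.2%/12 = 0.0226667.
After month 3 (no interest yet): B = £1,100.00 − 3·£35.00 = £995.00.
Then at r₁ with £35.00/mo: n₂ = −ln(1 − r₁·B/P)/ln(1+r₁) ≈ 46.13 → 47 more payments.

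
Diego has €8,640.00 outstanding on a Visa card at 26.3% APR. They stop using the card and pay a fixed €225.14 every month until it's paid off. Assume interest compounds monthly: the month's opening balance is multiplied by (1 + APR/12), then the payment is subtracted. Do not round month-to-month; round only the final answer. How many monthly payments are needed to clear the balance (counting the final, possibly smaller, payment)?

Monthly rate r = 26.3%/12 = 2.19167% = 0.0219167.
Recurrence: B ← B·(1+r) − €225.14.
Month 1: interest €189.36; balance after payment €8,604.22.
Month 2: interest €188.58; balance after payment €8,567.66.
Closed form: n = −ln(1 − rB₀/P)/ln(1+r) = −ln(0.15892)/ln(1.02192) ≈ 84.840, so the balance reaches zero during payment 85.

85 months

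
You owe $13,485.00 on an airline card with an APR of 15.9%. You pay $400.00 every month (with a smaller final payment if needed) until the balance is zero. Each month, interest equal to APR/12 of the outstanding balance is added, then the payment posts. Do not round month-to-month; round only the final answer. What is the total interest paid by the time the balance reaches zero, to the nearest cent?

$4,500.01

Monthly rate r = 15.9%/12 = 1.325% = 0.01325.
Payoff takes n = ⌈−ln(1 − rB₀/P)/ln(1+r)⌉ = ⌈44.962⌉ = 45 payments; the last is $385.01.
Total paid = 44·$400.00 + $385.01 = $17,985.01.
Total interest = total paid − principal = $17,985.01 − $13,485.00 = $4,500.01.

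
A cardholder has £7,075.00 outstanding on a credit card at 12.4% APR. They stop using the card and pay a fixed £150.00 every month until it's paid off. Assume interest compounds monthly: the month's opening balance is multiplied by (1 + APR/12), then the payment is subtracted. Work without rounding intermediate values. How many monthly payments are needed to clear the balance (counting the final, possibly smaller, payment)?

66 payments

Monthly rate r = 12.4%/12 = 1.03333% = 0.0103333.
Recurrence: B ← B·(1+r) − £150.00.
Month 1: interest £73.11; balance after payment £6,998.11.
Month 2: interest £72.31; balance after payment £6,920.42.
Closed form: n = −ln(1 − rB₀/P)/ln(1+r) = −ln(0.51261)/ln(1.01033) ≈ 65.002, so the balance reaches zero during payment 66.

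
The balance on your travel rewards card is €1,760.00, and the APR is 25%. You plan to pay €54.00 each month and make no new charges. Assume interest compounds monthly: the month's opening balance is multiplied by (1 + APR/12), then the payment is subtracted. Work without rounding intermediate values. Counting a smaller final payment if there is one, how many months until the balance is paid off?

56 months

Monthly rate r = 25%/12 = 2.08333% = 0.0208333.
Recurrence: B ← B·(1+r) − €54.00.
Month 1: interest €36.67; balance after payment €1,742.67.
Month 2: interest €36.31; balance after payment €1,724.97.
Closed form: n = −ln(1 − rB₀/P)/ln(1+r) = −ln(0.32099)/ln(1.02083) ≈ 55.111, so the balance reaches zero during payment 56.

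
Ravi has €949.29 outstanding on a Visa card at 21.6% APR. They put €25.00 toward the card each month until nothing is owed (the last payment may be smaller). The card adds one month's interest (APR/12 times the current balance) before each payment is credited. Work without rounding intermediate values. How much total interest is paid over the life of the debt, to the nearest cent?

€662.88

Monthly rate r = 21.6%/12 = 1.8% = 0.018.
Payoff takes n = ⌈−ln(1 − rB₀/P)/ln(1+r)⌉ = ⌈64.484⌉ = 65 payments; the last is €12.17.
Total paid = 64·€25.00 + €12.17 = €1,612.17.
Total interest = total paid − principal = €1,612.17 − €949.29 = €662.88.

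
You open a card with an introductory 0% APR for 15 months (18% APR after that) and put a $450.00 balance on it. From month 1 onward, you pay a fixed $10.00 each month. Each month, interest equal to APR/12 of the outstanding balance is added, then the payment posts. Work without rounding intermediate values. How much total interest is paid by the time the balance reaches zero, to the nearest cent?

Promo months 1–15 at r₀ = 0%/12 = 0; months 16+ at r₁ = 18%/12 = 0.015.
After month 15 (no interest yet): B = $450.00 − 15·$10.00 = $300.00.
Then at r₁ with $10.00/mo: n₂ = −ln(1 − r₁·B/P)/ln(1+r₁) ≈ 40.15 → 41 more payments.
Total paid = 55·$10.00 + $1.55 = $551.55; interest = $551.55 − $450.00 = $101.55.

$101.55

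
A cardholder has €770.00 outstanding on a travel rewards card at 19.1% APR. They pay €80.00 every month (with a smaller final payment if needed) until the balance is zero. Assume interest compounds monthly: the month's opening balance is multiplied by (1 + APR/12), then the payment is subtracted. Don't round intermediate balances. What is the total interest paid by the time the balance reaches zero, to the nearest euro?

€73

Monthly rate r = 19.1%/12 = 1.59167% = 0.0159167.
Payoff takes n = ⌈−ln(1 − rB₀/P)/ln(1+r)⌉ = ⌈10.530⌉ = 11 payments; the last is €42.59.
Total paid = 10·€80.00 + €42.59 = €842.59.
Total interest = total paid − principal = €842.59 − €770.00 = €72.59.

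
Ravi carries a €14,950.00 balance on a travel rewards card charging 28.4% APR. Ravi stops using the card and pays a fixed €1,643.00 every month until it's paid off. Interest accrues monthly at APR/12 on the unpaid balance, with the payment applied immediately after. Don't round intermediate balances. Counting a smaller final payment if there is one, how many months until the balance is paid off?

Monthly rate r = 28.4%/12 = 2.36667% = 0.0236667.
Recurrence: B ← B·(1+r) − €1,643.00.
Month 1: interest €353.82; balance after payment €13,660.82.
Month 2: interest €323.31; balance after payment €12,341.12.
Closed form: n = −ln(1 − rB₀/P)/ln(1+r) = −ln(0.78465)/ln(1.02367) ≈ 10.368, so the balance reaches zero during payment 11.

11 months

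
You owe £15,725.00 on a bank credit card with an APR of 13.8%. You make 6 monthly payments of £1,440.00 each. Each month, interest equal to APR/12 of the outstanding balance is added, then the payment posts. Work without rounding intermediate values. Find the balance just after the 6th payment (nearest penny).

Monthly rate r = 13.8%/12 = 1.15% = 0.0115.
Each month: B ← B·(1+r) − £1,440.00.
Month 1: interest £180.84; balance after payment £14,465.84.
Month 2: interest £166.36; balance after payment £13,192.19.
Month 3: interest £151.71; balance after payment £11,903.90.
Month 4: interest £136.89; balance after payment £10,600.80.
Month 5: interest £121.91; balance after payment £9,282.71.
Month 6: interest £106.75; balance after payment £7,949.46.

£7,949.46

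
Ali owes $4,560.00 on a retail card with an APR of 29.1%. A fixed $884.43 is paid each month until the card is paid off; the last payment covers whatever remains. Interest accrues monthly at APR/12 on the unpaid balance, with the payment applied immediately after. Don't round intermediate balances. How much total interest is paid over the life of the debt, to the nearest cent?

Monthly rate r = 29.1%/12 = 2.425% = 0.02425.
Payoff takes n = ⌈−ln(1 − rB₀/P)/ln(1+r)⌉ = ⌈5.574⌉ = 6 payments; the last is $510.57.
Total paid = 5·$884.43 + $510.57 = $4,932.72.
Total interest = total paid − principal = $4,932.72 − $4,560.00 = $372.72.

$372.72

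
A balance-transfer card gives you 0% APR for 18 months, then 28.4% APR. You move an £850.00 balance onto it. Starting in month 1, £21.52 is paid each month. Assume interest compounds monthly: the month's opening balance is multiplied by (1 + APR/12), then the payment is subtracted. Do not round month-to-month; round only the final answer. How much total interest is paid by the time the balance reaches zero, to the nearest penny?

£191.44

Promo months 1–18 at r₀ = 0%/12 = 0; months 19+ at r₁ = 28.4%/12 = 0.0236667.
After month 18 (no interest yet): B = £850.00 − 18·£21.52 = £462.64.
Then at r₁ with £21.52/mo: n₂ = −ln(1 − r₁·B/P)/ln(1+r₁) ≈ 30.39 → 31 more payments.
Total paid = 48·£21.52 + £8.48 = £1,041.44; interest = £1,041.44 − £850.00 = £191.44.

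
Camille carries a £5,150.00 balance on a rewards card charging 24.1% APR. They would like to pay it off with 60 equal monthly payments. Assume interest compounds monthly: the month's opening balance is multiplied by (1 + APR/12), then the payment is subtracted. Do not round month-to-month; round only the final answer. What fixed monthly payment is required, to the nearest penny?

£148.45

Monthly rate r = 24.1%/12 = 2.00833% = 0.0200833.
Level-payment amortization: P = B₀·r / (1 − (1+r)^(−n)) = 5150.00·0.0200833 / (1 − 1.02008^(−60)).
Denominator 1 − (1+r)^(−60) = 0.696708048.
P = 103.429 / 0.696708048 ≈ 148.45.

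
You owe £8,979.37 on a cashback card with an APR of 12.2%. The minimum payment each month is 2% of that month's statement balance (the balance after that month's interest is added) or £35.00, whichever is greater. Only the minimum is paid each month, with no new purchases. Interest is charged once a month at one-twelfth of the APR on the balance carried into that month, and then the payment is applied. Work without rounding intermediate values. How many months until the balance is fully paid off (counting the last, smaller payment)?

233 months

Monthly rate r = 12.2%/12 = 1.01667% = 0.0101667.
While 2% of the post-interest balance exceeds £35.00, each month B ← (B·(1+r))·(1 − 0.02), i.e. B shrinks by the factor (1+r)·0.98 = 0.98996.
This holds for months 1–164. Entering month 165 the balance is £1,717.04; 2% of the post-interest balance is now below £35.00, so the flat £35.00 minimum applies from here.
From month 165 a fixed £35.00 at rate r clears £1,717.04 in 69 more payments. Total: 164 + 69 = 233 months.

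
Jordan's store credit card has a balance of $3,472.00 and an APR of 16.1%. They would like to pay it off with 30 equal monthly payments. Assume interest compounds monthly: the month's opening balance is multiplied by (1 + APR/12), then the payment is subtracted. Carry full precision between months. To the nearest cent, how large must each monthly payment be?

Monthly rate r = 16.1%/12 = 1.34167% = 0.0134167.
Level-payment amortization: P = B₀·r / (1 − (1+r)^(−n)) = 3472.00·0.0134167 / (1 − 1.01342^(−30)).
Denominator 1 − (1+r)^(−30) = 0.329561837.
P = 46.5827 / 0.329561837 ≈ 141.35.

$141.35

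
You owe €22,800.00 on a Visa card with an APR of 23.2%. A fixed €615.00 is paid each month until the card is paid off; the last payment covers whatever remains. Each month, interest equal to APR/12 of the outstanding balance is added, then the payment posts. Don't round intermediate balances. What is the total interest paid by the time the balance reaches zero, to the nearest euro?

Monthly rate r = 23.2%/12 = 1.93333% = 0.0193333.
Payoff takes n = ⌈−ln(1 − rB₀/P)/ln(1+r)⌉ = ⌈65.874⌉ = 66 payments; the last is €538.44.
Total paid = 65·€615.00 + €538.44 = €40,513.44.
Total interest = total paid − principal = €40,513.44 − €22,800.00 = €17,713.44.

€17,713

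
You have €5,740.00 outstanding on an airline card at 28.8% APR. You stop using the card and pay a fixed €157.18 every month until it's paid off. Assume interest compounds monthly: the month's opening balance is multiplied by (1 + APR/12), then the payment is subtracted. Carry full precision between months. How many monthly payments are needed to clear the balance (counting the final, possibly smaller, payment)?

89 payments

Monthly rate r = 28.8%/12 = 2.4% = 0.024.
Recurrence: B ← B·(1+r) − €157.18.
Month 1: interest €137.76; balance after payment €5,720.58.
Month 2: interest €137.29; balance after payment €5,700.69.
Closed form: n = −ln(1 − rB₀/P)/ln(1+r) = −ln(0.12355)/ln(1.024) ≈ 88.170, so the balance reaches zero during payment 89.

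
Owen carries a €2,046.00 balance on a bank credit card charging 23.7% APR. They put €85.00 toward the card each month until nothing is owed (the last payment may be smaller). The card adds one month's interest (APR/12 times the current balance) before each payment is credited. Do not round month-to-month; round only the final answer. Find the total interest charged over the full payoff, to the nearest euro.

Monthly rate r = 23.7%/12 = 1.975% = 0.01975.
Payoff takes n = ⌈−ln(1 − rB₀/P)/ln(1+r)⌉ = ⌈32.985⌉ = 33 payments; the last is €83.75.
Total paid = 32·€85.00 + €83.75 = €2,803.75.
Total interest = total paid − principal = €2,803.75 − €2,046.00 = €757.75.

€758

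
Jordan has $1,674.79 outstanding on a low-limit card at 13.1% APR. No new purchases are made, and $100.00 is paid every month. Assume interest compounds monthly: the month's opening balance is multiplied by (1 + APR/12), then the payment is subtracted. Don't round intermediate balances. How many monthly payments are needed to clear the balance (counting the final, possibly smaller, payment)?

Monthly rate r = 13.1%/12 = 1.09167% = 0.0109167.
Recurrence: B ← B·(1+r) − $100.00.
Month 1: interest $18.28; balance after payment $1,593.07.
Month 2: interest $17.39; balance after payment $1,510.46.
Closed form: n = −ln(1 − rB₀/P)/ln(1+r) = −ln(0.81717)/ln(1.01092) ≈ 18.596, so the balance reaches zero during payment 19.

19 payments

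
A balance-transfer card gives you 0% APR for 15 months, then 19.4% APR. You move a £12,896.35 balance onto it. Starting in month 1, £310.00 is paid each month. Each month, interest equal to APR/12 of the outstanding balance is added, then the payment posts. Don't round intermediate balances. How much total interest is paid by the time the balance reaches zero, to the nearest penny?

£2,621.20

Promo months 1–15 at r₀ = 0%/12 = 0; months 16+ at r₁ = 19.4%/12 = 0.0161667.
After month 15 (no interest yet): B = £12,896.35 − 15·£310.00 = £8,246.35.
Then at r₁ with £310.00/mo: n₂ = −ln(1 − r₁·B/P)/ln(1+r₁) ≈ 35.06 → 36 more payments.
Total paid = 50·£310.00 + £17.55 = £15,517.55; interest = £15,517.55 − £12,896.35 = £2,621.20.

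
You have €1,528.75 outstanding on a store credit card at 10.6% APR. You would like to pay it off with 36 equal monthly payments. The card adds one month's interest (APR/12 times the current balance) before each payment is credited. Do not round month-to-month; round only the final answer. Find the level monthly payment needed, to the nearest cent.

Monthly rate r = 10.6%/12 = 0.883333% = 0.00883333.
Level-payment amortization: P = B₀·r / (1 − (1+r)^(−n)) = 1528.75·0.00883333 / (1 − 1.00883^(−36)).
Denominator 1 − (1+r)^(−36) = 0.271380562.
P = 13.504 / 0.271380562 ≈ 49.76.

€49.76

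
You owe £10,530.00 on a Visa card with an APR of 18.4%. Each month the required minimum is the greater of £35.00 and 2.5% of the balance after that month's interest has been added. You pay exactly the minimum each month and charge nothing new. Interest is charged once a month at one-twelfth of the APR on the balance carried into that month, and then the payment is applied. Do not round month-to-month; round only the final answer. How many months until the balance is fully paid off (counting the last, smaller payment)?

Monthly rate r = 18.4%/12 = 1.53333% = 0.0153333.
While 2.5% of the post-interest balance exceeds £35.00, each month B ← (B·(1+r))·(1 − 0.025), i.e. B shrinks by the factor (1+r)·0.975 = 0.98995.
This holds for months 1–202. Entering month 203 the balance is £1,368.70; 2.5% of the post-interest balance is now below £35.00, so the flat £35.00 minimum applies from here.
From month 203 a fixed £35.00 at rate r clears £1,368.70 in 61 more payments. Total: 202 + 61 = 263 months.

263 months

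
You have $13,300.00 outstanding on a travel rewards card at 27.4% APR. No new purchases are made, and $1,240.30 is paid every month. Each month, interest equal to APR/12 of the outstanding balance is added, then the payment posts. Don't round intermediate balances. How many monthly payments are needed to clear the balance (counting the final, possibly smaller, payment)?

Monthly rate r = 27.4%/12 = 2.28333% = 0.0228333.
Recurrence: B ← B·(1+r) − $1,240.30.
Month 1: interest $303.68; balance after payment $12,363.38.
Month 2: interest $282.30; balance after payment $11,405.38.
Closed form: n = −ln(1 − rB₀/P)/ln(1+r) = −ln(0.75515)/ln(1.02283) ≈ 12.439, so the balance reaches zero during payment 13.

13 months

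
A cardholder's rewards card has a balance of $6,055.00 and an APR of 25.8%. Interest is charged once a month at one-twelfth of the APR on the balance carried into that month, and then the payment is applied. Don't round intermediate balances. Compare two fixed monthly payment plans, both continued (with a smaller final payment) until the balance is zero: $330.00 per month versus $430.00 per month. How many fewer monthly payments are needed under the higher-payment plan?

7 fewer payments

Monthly rate r = 25.8%/12 = 2.15% = 0.0215.
At $330.00/mo: n = ⌈−ln(1 − rB₀/P)/ln(1+r)⌉ = 24 payments (last $193.67); total interest = total paid − $6,055.00 = $1,728.67.
At $430.00/mo: 17 payments (last $409.69); total interest $1,234.69.
Payments saved = 24 − 17 = 7.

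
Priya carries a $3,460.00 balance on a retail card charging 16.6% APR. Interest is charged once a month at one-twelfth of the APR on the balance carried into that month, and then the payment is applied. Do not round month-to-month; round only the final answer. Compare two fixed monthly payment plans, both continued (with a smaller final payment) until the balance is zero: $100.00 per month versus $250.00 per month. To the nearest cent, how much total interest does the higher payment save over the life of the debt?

$873.26

Monthly rate r = 16.6%/12 = 1.38333% = 0.0138333.
At $100.00/mo: n = ⌈−ln(1 − rB₀/P)/ln(1+r)⌉ = 48 payments (last $40.86); total interest = total paid − $3,460.00 = $1,280.86.
At $250.00/mo: 16 payments (last $117.60); total interest $407.60.
Interest saved = $1,280.86 − $407.60 = $873.26.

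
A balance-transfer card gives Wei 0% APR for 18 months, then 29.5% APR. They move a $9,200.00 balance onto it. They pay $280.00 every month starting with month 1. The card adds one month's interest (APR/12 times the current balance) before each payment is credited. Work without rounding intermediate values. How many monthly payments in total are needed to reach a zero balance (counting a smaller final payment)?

Promo months 1–18 at r₀ = 0%/12 = 0; months 19+ at r₁ = 29.5%/12 = 0.0245833.
After month 18 (no interest yet): B = $9,200.00 − 18·$280.00 = $4,160.00.
Then at r₁ with $280.00/mo: n₂ = −ln(1 − r₁·B/P)/ln(1+r₁) ≈ 18.71 → 19 more payments.

37 payments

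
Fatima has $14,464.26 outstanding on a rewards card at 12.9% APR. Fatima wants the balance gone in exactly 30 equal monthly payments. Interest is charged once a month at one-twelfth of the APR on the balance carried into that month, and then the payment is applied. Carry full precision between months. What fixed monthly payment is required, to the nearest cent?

$566.62

Monthly rate r = 12.9%/12 = 1.075% = 0.01075.
Level-payment amortization: P = B₀·r / (1 − (1+r)^(−n)) = 14464.26·0.01075 / (1 − 1.01075^(−30)).
Denominator 1 − (1+r)^(−30) = 0.27441633.
P = 155.491 / 0.27441633 ≈ 566.62.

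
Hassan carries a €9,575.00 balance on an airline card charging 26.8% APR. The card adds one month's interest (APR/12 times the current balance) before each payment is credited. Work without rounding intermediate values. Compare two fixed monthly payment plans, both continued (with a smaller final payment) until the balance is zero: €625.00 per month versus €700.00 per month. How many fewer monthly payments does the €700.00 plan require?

2 fewer payments

Monthly rate r = 26.8%/12 = 2.23333% = 0.0223333.
At €625.00/mo: n = ⌈−ln(1 − rB₀/P)/ln(1+r)⌉ = 19 payments (last €600.05); total interest = total paid − €9,575.00 = €2,275.05.
At €700.00/mo: 17 payments (last €355.12); total interest €1,980.12.
Payments saved = 19 − 17 = 2.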